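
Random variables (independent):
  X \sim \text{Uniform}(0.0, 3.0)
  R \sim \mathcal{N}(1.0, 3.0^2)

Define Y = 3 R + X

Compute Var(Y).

For independent RVs: Var(aX + bY) = a²Var(X) + b²Var(Y)
Var(X) = 0.75
Var(R) = 9
Var(Y) = 1²*0.75 + 3²*9
= 1*0.75 + 9*9 = 81.75

81.75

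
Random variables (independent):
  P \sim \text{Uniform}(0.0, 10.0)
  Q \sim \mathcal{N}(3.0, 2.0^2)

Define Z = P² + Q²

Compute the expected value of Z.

E[Z] = E[P²] + E[Q²]
E[P²] = Var(P) + E[P]² = 8.3333333 + 25 = 33.333333
E[Q²] = Var(Q) + E[Q]² = 4 + 9 = 13
E[Z] = 33.333333 + 13 = 46.333333

46.333333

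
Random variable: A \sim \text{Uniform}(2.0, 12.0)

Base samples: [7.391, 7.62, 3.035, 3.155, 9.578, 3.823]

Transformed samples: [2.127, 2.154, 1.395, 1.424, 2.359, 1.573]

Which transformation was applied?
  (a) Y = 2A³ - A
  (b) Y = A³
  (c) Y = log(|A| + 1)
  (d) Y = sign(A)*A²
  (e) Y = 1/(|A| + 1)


Checking option (c) Y = log(|A| + 1):
  A = 7.391 -> Y = 2.127 ✓
  A = 7.62 -> Y = 2.154 ✓
  A = 3.035 -> Y = 1.395 ✓
All samples match this transformation.

(c) log(|A| + 1)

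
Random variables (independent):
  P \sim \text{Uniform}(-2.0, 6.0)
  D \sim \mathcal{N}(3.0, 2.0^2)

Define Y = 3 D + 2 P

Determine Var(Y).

For independent RVs: Var(aX + bY) = a²Var(X) + b²Var(Y)
Var(P) = 5.3333333
Var(D) = 4
Var(Y) = 2²*5.3333333 + 3²*4
= 4*5.3333333 + 9*4 = 57.333333

57.333333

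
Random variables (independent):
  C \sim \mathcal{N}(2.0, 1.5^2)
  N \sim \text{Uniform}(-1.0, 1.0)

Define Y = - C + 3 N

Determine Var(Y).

For independent RVs: Var(aX + bY) = a²Var(X) + b²Var(Y)
Var(C) = 2.25
Var(N) = 0.33333333
Var(Y) = (-1)²*2.25 + 3²*0.33333333
= 1*2.25 + 9*0.33333333 = 5.25

5.25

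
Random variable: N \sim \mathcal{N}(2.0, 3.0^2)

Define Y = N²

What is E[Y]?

E[N²] = Var(N) + (E[N])² = 9 + 4 = 13

13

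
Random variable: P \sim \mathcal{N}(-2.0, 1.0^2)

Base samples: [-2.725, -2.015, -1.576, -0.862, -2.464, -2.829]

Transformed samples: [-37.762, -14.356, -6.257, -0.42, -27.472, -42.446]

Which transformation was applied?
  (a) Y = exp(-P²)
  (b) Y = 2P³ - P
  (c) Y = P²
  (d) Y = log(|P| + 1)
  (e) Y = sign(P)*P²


Checking option (b) Y = 2P³ - P:
  P = -2.725 -> Y = -37.762 ✓
  P = -2.015 -> Y = -14.356 ✓
  P = -1.576 -> Y = -6.257 ✓
All samples match this transformation.

(b) 2P³ - P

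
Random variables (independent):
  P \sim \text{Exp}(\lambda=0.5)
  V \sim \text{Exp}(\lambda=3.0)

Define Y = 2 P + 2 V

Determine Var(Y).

For independent RVs: Var(aX + bY) = a²Var(X) + b²Var(Y)
Var(P) = 4
Var(V) = 0.11111111
Var(Y) = 2²*4 + 2²*0.11111111
= 4*4 + 4*0.11111111 = 16.444444

16.444444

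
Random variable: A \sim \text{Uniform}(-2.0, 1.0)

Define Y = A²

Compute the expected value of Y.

Using E[X²] = Var(X) + (E[X])²:
E[A] = -0.5
Var(A) = (1 + 2)^2/12 = 0.75
E[A²] = 0.75 + (-0.5)² = 0.75 + 0.25 = 1

1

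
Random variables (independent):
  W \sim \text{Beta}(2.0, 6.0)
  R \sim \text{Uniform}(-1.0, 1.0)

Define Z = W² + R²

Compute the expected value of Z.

E[Z] = E[W²] + E[R²]
E[W²] = Var(W) + E[W]² = 0.020833333 + 0.0625 = 0.083333333
E[R²] = Var(R) + E[R]² = 0.33333333 + 0 = 0.33333333
E[Z] = 0.083333333 + 0.33333333 = 0.41666667

0.41666667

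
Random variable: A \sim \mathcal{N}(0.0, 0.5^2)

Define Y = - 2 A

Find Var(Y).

For Y = aA + b: Var(Y) = a² * Var(A)
Var(A) = 0.5^2 = 0.25
Var(Y) = (-2)² * 0.25 = 4 * 0.25 = 1

1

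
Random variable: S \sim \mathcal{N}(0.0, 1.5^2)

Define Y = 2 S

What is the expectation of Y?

For Y = 2S:
E[Y] = 2 * E[S]
E[S] = 0.0 = 0
E[Y] = 2 * 0 = 0

0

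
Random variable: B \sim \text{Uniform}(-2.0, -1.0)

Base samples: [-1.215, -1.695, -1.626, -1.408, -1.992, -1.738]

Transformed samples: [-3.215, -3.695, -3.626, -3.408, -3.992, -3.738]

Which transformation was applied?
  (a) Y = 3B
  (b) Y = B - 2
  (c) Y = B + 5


Checking option (b) Y = B - 2:
  B = -1.215 -> Y = -3.215 ✓
  B = -1.695 -> Y = -3.695 ✓
  B = -1.626 -> Y = -3.626 ✓
All samples match this transformation.

(b) B - 2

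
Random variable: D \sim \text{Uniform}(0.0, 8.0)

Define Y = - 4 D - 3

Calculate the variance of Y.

For Y = aD + b: Var(Y) = a² * Var(D)
Var(D) = (8 - 0)^2/12 = 5.3333333
Var(Y) = (-4)² * 5.3333333 = 16 * 5.3333333 = 85.333333

85.333333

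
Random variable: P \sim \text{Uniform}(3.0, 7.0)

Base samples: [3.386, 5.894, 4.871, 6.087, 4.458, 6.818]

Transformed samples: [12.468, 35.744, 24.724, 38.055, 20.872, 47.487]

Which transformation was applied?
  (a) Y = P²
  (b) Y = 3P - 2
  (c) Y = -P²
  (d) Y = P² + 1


Checking option (d) Y = P² + 1:
  P = 3.386 -> Y = 12.468 ✓
  P = 5.894 -> Y = 35.744 ✓
  P = 4.871 -> Y = 24.724 ✓
All samples match this transformation.

(d) P² + 1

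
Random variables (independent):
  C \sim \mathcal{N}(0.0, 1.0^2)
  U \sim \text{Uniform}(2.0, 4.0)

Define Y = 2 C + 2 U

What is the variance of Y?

For independent RVs: Var(aX + bY) = a²Var(X) + b²Var(Y)
Var(C) = 1
Var(U) = 0.33333333
Var(Y) = 2²*1 + 2²*0.33333333
= 4*1 + 4*0.33333333 = 5.3333333

5.3333333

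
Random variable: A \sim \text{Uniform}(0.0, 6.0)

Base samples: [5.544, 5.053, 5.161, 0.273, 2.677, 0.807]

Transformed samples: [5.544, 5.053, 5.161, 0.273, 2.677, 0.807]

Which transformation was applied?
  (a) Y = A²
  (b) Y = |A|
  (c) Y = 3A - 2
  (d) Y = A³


Checking option (b) Y = |A|:
  A = 5.544 -> Y = 5.544 ✓
  A = 5.053 -> Y = 5.053 ✓
  A = 5.161 -> Y = 5.161 ✓
All samples match this transformation.

(b) |A|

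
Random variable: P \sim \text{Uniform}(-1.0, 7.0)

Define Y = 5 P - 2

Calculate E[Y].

For Y = 5P - 2:
E[Y] = 5 * E[P] - 2
E[P] = (-1 + 7)/2 = 3
E[Y] = 5 * 3 - 2 = 13

13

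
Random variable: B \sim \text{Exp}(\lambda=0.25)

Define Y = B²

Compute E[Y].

Using E[X²] = Var(X) + (E[X])²:
E[B] = 4
Var(B) = 1/0.25^2 = 16
E[B²] = 16 + 4² = 16 + 16 = 32

32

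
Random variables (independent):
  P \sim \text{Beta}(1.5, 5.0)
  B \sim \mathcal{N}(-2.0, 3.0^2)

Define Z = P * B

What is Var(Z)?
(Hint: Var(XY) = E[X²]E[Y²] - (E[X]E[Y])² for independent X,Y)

Var(XY) = E[X²]E[Y²] - (E[X]E[Y])²
E[P] = 0.23076923, Var(P) = 0.023668639
E[B] = -2, Var(B) = 9
E[P²] = 0.023668639 + 0.23076923² = 0.076923077
E[B²] = 9 + (-2)² = 13
Var(Z) = 0.076923077*13 - (0.23076923*(-2))²
= 1 - 0.21301775 = 0.78698225

0.78698225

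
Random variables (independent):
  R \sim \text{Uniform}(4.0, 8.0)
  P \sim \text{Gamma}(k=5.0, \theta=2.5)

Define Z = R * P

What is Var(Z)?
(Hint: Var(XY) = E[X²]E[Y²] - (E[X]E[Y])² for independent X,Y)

Var(XY) = E[X²]E[Y²] - (E[X]E[Y])²
E[R] = 6, Var(R) = 1.3333333
E[P] = 12.5, Var(P) = 31.25
E[R²] = 1.3333333 + 6² = 37.333333
E[P²] = 31.25 + 12.5² = 187.5
Var(Z) = 37.333333*187.5 - (6*12.5)²
= 7000 - 5625 = 1375

1375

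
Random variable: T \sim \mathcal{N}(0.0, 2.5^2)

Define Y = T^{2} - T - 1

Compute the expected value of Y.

E[Y] = 1*E[T²] - 1*E[T] - 1
E[T] = 0
E[T²] = Var(T) + (E[T])² = 6.25 + 0 = 6.25
E[Y] = 1*6.25 - 1*0 - 1 = 5.25

5.25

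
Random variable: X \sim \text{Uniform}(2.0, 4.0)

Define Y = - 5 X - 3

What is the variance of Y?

For Y = aX + b: Var(Y) = a² * Var(X)
Var(X) = (4 - 2)^2/12 = 0.33333333
Var(Y) = (-5)² * 0.33333333 = 25 * 0.33333333 = 8.3333333

8.3333333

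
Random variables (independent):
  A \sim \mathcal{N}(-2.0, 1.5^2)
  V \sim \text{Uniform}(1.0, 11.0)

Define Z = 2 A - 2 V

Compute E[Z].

E[Z] = 2*E[A] - 2*E[V]
E[A] = -2
E[V] = 6
E[Z] = 2*(-2) - 2*6 = -16

-16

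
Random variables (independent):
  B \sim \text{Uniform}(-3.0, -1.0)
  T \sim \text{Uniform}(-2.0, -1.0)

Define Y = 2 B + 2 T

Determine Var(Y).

For independent RVs: Var(aX + bY) = a²Var(X) + b²Var(Y)
Var(B) = 0.33333333
Var(T) = 0.083333333
Var(Y) = 2²*0.33333333 + 2²*0.083333333
= 4*0.33333333 + 4*0.083333333 = 1.6666667

1.6666667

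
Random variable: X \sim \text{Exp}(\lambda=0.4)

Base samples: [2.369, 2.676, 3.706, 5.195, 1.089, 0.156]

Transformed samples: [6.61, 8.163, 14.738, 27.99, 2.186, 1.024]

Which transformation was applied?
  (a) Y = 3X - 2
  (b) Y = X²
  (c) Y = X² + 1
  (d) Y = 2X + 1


Checking option (c) Y = X² + 1:
  X = 2.369 -> Y = 6.61 ✓
  X = 2.676 -> Y = 8.163 ✓
  X = 3.706 -> Y = 14.738 ✓
All samples match this transformation.

(c) X² + 1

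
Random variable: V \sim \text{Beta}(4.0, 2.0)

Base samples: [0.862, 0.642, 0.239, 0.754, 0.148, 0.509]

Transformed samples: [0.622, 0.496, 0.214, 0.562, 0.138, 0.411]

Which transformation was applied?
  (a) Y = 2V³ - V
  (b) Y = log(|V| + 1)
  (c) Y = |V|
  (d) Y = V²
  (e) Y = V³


Checking option (b) Y = log(|V| + 1):
  V = 0.862 -> Y = 0.622 ✓
  V = 0.642 -> Y = 0.496 ✓
  V = 0.239 -> Y = 0.214 ✓
All samples match this transformation.

(b) log(|V| + 1)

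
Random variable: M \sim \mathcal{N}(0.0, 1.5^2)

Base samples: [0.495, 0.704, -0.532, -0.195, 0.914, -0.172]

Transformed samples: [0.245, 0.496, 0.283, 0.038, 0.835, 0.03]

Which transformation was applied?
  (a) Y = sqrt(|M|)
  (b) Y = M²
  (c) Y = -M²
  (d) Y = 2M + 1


Checking option (b) Y = M²:
  M = 0.495 -> Y = 0.245 ✓
  M = 0.704 -> Y = 0.496 ✓
  M = -0.532 -> Y = 0.283 ✓
All samples match this transformation.

(b) M²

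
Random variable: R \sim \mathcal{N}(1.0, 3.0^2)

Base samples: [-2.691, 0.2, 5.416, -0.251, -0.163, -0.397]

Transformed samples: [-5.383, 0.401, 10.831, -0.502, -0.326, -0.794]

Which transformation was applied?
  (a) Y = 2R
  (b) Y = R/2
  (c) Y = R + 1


Checking option (a) Y = 2R:
  R = -2.691 -> Y = -5.383 ✓
  R = 0.2 -> Y = 0.401 ✓
  R = 5.416 -> Y = 10.831 ✓
All samples match this transformation.

(a) 2R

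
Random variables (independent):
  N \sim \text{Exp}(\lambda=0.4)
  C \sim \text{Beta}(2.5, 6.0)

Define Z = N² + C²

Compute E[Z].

E[Z] = E[N²] + E[C²]
E[N²] = Var(N) + E[N]² = 6.25 + 6.25 = 12.5
E[C²] = Var(C) + E[C]² = 0.021853943 + 0.08650519 = 0.10835913
E[Z] = 12.5 + 0.10835913 = 12.608359

12.608359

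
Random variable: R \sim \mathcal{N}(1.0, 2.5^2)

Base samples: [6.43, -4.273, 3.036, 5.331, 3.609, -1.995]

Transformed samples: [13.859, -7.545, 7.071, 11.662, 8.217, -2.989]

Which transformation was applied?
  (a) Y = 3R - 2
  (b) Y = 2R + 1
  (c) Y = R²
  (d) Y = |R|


Checking option (b) Y = 2R + 1:
  R = 6.43 -> Y = 13.859 ✓
  R = -4.273 -> Y = -7.545 ✓
  R = 3.036 -> Y = 7.071 ✓
All samples match this transformation.

(b) 2R + 1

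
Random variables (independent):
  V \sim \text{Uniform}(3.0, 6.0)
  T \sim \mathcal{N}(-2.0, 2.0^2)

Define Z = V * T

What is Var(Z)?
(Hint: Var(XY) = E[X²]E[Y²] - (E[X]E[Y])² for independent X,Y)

Var(XY) = E[X²]E[Y²] - (E[X]E[Y])²
E[V] = 4.5, Var(V) = 0.75
E[T] = -2, Var(T) = 4
E[V²] = 0.75 + 4.5² = 21
E[T²] = 4 + (-2)² = 8
Var(Z) = 21*8 - (4.5*(-2))²
= 168 - 81 = 87

87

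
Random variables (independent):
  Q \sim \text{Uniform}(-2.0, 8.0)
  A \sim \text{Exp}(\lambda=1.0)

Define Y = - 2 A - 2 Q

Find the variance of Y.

For independent RVs: Var(aX + bY) = a²Var(X) + b²Var(Y)
Var(Q) = 8.3333333
Var(A) = 1
Var(Y) = (-2)²*8.3333333 + (-2)²*1
= 4*8.3333333 + 4*1 = 37.333333

37.333333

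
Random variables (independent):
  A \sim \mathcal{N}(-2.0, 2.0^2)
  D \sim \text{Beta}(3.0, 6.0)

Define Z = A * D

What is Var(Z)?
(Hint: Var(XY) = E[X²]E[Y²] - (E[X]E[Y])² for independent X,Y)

Var(XY) = E[X²]E[Y²] - (E[X]E[Y])²
E[A] = -2, Var(A) = 4
E[D] = 0.33333333, Var(D) = 0.022222222
E[A²] = 4 + (-2)² = 8
E[D²] = 0.022222222 + 0.33333333² = 0.13333333
Var(Z) = 8*0.13333333 - (-2*0.33333333)²
= 1.0666667 - 0.44444444 = 0.62222222

0.62222222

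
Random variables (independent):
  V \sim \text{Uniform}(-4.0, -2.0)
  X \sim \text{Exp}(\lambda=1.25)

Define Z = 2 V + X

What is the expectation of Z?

E[Z] = 2*E[V] + 1*E[X]
E[V] = -3
E[X] = 0.8
E[Z] = 2*(-3) + 1*0.8 = -5.2

-5.2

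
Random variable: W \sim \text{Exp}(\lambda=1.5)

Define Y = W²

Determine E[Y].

E[W²] = Var(W) + (E[W])² = 0.44444444 + 0.44444444 = 0.88888889

0.88888889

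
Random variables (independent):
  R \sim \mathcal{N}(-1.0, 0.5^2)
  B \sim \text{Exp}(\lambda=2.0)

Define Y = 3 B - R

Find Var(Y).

For independent RVs: Var(aX + bY) = a²Var(X) + b²Var(Y)
Var(R) = 0.25
Var(B) = 0.25
Var(Y) = (-1)²*0.25 + 3²*0.25
= 1*0.25 + 9*0.25 = 2.5

2.5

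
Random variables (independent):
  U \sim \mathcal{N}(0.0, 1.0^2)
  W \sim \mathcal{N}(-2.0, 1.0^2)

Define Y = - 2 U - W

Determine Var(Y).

For independent RVs: Var(aX + bY) = a²Var(X) + b²Var(Y)
Var(U) = 1
Var(W) = 1
Var(Y) = (-2)²*1 + (-1)²*1
= 4*1 + 1*1 = 5

5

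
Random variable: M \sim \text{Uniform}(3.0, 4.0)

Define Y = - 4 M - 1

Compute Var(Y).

For Y = aM + b: Var(Y) = a² * Var(M)
Var(M) = (4 - 3)^2/12 = 0.083333333
Var(Y) = (-4)² * 0.083333333 = 16 * 0.083333333 = 1.3333333

1.3333333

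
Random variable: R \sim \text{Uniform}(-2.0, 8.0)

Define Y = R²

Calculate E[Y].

Using E[X²] = Var(X) + (E[X])²:
E[R] = 3
Var(R) = (8 + 2)^2/12 = 8.3333333
E[R²] = 8.3333333 + 3² = 8.3333333 + 9 = 17.333333

17.333333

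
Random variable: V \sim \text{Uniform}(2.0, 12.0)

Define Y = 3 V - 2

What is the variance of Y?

For Y = aV + b: Var(Y) = a² * Var(V)
Var(V) = (12 - 2)^2/12 = 8.3333333
Var(Y) = 3² * 8.3333333 = 9 * 8.3333333 = 75

75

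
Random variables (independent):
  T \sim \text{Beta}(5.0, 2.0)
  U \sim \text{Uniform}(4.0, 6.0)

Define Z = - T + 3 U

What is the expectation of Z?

E[Z] = -1*E[T] + 3*E[U]
E[T] = 0.71428571
E[U] = 5
E[Z] = -1*0.71428571 + 3*5 = 14.285714

14.285714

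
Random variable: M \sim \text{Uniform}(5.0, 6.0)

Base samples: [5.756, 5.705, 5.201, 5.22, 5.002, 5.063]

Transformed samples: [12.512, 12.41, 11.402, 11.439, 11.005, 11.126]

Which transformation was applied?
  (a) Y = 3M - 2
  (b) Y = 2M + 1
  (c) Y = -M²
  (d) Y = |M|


Checking option (b) Y = 2M + 1:
  M = 5.756 -> Y = 12.512 ✓
  M = 5.705 -> Y = 12.41 ✓
  M = 5.201 -> Y = 11.402 ✓
All samples match this transformation.

(b) 2M + 1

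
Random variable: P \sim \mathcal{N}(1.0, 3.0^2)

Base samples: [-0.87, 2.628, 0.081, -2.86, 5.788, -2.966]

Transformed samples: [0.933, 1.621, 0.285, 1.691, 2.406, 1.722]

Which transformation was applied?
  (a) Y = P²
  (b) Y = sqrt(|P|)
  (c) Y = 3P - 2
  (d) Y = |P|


Checking option (b) Y = sqrt(|P|):
  P = -0.87 -> Y = 0.933 ✓
  P = 2.628 -> Y = 1.621 ✓
  P = 0.081 -> Y = 0.285 ✓
All samples match this transformation.

(b) sqrt(|P|)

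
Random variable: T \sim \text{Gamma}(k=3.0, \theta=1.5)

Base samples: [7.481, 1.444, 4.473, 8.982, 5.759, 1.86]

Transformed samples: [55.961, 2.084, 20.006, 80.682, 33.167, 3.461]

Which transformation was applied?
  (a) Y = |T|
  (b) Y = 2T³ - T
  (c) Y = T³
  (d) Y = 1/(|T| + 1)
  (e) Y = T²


Checking option (e) Y = T²:
  T = 7.481 -> Y = 55.961 ✓
  T = 1.444 -> Y = 2.084 ✓
  T = 4.473 -> Y = 20.006 ✓
All samples match this transformation.

(e) T²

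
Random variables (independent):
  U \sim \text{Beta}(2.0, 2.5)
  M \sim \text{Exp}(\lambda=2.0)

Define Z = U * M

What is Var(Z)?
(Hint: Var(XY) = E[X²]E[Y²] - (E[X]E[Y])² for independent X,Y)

Var(XY) = E[X²]E[Y²] - (E[X]E[Y])²
E[U] = 0.44444444, Var(U) = 0.044893378
E[M] = 0.5, Var(M) = 0.25
E[U²] = 0.044893378 + 0.44444444² = 0.24242424
E[M²] = 0.25 + 0.5² = 0.5
Var(Z) = 0.24242424*0.5 - (0.44444444*0.5)²
= 0.12121212 - 0.049382716 = 0.071829405

0.071829405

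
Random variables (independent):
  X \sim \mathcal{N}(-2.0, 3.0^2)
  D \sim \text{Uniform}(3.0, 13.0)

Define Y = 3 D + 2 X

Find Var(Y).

For independent RVs: Var(aX + bY) = a²Var(X) + b²Var(Y)
Var(X) = 9
Var(D) = 8.3333333
Var(Y) = 2²*9 + 3²*8.3333333
= 4*9 + 9*8.3333333 = 111

111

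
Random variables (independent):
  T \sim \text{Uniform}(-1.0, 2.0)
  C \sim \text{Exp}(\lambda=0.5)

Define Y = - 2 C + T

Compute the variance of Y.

For independent RVs: Var(aX + bY) = a²Var(X) + b²Var(Y)
Var(T) = 0.75
Var(C) = 4
Var(Y) = 1²*0.75 + (-2)²*4
= 1*0.75 + 4*4 = 16.75

16.75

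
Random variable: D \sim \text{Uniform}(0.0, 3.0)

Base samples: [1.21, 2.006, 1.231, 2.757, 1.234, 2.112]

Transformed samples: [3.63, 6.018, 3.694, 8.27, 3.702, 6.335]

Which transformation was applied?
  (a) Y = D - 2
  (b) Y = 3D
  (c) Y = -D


Checking option (b) Y = 3D:
  D = 1.21 -> Y = 3.63 ✓
  D = 2.006 -> Y = 6.018 ✓
  D = 1.231 -> Y = 3.694 ✓
All samples match this transformation.

(b) 3D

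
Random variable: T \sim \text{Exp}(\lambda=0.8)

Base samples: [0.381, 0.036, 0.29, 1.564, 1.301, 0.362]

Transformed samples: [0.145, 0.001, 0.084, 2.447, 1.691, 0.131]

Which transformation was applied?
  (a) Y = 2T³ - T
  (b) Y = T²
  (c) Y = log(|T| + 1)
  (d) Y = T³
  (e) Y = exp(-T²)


Checking option (b) Y = T²:
  T = 0.381 -> Y = 0.145 ✓
  T = 0.036 -> Y = 0.001 ✓
  T = 0.29 -> Y = 0.084 ✓
All samples match this transformation.

(b) T²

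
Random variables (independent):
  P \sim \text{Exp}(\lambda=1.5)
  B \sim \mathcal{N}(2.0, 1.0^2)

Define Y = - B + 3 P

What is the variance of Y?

For independent RVs: Var(aX + bY) = a²Var(X) + b²Var(Y)
Var(P) = 0.44444444
Var(B) = 1
Var(Y) = 3²*0.44444444 + (-1)²*1
= 9*0.44444444 + 1*1 = 5

5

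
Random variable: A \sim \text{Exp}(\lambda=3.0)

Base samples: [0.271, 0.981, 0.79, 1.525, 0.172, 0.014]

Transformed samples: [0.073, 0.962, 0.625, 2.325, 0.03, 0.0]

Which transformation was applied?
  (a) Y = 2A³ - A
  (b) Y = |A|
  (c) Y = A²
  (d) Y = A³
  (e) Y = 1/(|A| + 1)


Checking option (c) Y = A²:
  A = 0.271 -> Y = 0.073 ✓
  A = 0.981 -> Y = 0.962 ✓
  A = 0.79 -> Y = 0.625 ✓
All samples match this transformation.

(c) A²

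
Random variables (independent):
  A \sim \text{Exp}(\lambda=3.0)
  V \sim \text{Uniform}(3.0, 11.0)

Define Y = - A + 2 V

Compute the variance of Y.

For independent RVs: Var(aX + bY) = a²Var(X) + b²Var(Y)
Var(A) = 0.11111111
Var(V) = 5.3333333
Var(Y) = (-1)²*0.11111111 + 2²*5.3333333
= 1*0.11111111 + 4*5.3333333 = 21.444444

21.444444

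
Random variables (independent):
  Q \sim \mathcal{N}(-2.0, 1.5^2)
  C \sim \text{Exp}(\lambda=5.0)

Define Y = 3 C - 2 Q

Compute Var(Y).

For independent RVs: Var(aX + bY) = a²Var(X) + b²Var(Y)
Var(Q) = 2.25
Var(C) = 0.04
Var(Y) = (-2)²*2.25 + 3²*0.04
= 4*2.25 + 9*0.04 = 9.36

9.36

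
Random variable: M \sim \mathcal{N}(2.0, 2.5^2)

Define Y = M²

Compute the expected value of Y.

E[M²] = Var(M) + (E[M])² = 6.25 + 4 = 10.25

10.25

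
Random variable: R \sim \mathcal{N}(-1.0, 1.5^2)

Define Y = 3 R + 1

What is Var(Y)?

For Y = aR + b: Var(Y) = a² * Var(R)
Var(R) = 1.5^2 = 2.25
Var(Y) = 3² * 2.25 = 9 * 2.25 = 20.25

20.25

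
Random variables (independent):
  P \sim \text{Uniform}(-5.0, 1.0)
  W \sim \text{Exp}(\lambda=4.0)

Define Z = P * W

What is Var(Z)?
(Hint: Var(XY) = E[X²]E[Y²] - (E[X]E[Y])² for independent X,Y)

Var(XY) = E[X²]E[Y²] - (E[X]E[Y])²
E[P] = -2, Var(P) = 3
E[W] = 0.25, Var(W) = 0.0625
E[P²] = 3 + (-2)² = 7
E[W²] = 0.0625 + 0.25² = 0.125
Var(Z) = 7*0.125 - (-2*0.25)²
= 0.875 - 0.25 = 0.625

0.625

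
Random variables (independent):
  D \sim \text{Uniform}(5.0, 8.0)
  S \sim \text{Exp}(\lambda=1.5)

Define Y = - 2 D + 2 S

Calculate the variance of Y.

For independent RVs: Var(aX + bY) = a²Var(X) + b²Var(Y)
Var(D) = 0.75
Var(S) = 0.44444444
Var(Y) = (-2)²*0.75 + 2²*0.44444444
= 4*0.75 + 4*0.44444444 = 4.7777778

4.7777778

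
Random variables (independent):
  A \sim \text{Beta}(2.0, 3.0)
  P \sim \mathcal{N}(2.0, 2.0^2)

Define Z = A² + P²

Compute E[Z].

E[Z] = E[A²] + E[P²]
E[A²] = Var(A) + E[A]² = 0.04 + 0.16 = 0.2
E[P²] = Var(P) + E[P]² = 4 + 4 = 8
E[Z] = 0.2 + 8 = 8.2

8.2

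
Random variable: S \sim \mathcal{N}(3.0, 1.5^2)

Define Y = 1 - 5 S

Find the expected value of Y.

For Y = -5S + 1:
E[Y] = -5 * E[S] + 1
E[S] = 3.0 = 3
E[Y] = -5 * 3 + 1 = -14

-14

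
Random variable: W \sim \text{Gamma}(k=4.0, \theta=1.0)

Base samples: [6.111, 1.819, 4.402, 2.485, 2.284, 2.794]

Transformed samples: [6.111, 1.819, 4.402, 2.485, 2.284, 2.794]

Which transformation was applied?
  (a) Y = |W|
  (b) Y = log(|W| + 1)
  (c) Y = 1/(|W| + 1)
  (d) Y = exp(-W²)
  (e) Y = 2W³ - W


Checking option (a) Y = |W|:
  W = 6.111 -> Y = 6.111 ✓
  W = 1.819 -> Y = 1.819 ✓
  W = 4.402 -> Y = 4.402 ✓
All samples match this transformation.

(a) |W|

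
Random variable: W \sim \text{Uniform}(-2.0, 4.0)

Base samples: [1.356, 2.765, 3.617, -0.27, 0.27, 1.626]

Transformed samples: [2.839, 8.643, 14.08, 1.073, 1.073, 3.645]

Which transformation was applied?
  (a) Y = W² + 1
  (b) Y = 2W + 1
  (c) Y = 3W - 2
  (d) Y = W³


Checking option (a) Y = W² + 1:
  W = 1.356 -> Y = 2.839 ✓
  W = 2.765 -> Y = 8.643 ✓
  W = 3.617 -> Y = 14.08 ✓
All samples match this transformation.

(a) W² + 1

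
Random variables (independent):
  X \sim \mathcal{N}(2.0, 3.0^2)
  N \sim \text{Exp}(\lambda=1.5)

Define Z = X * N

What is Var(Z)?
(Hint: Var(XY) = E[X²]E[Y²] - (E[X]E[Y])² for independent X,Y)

Var(XY) = E[X²]E[Y²] - (E[X]E[Y])²
E[X] = 2, Var(X) = 9
E[N] = 0.66666667, Var(N) = 0.44444444
E[X²] = 9 + 2² = 13
E[N²] = 0.44444444 + 0.66666667² = 0.88888889
Var(Z) = 13*0.88888889 - (2*0.66666667)²
= 11.555556 - 1.7777778 = 9.7777778

9.7777778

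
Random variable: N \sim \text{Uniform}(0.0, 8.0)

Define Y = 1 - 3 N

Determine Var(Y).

For Y = aN + b: Var(Y) = a² * Var(N)
Var(N) = (8 - 0)^2/12 = 5.3333333
Var(Y) = (-3)² * 5.3333333 = 9 * 5.3333333 = 48

48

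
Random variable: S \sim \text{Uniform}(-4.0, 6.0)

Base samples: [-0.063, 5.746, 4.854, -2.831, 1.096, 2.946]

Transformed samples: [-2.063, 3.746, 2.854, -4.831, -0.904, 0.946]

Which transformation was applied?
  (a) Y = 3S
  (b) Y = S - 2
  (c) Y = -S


Checking option (b) Y = S - 2:
  S = -0.063 -> Y = -2.063 ✓
  S = 5.746 -> Y = 3.746 ✓
  S = 4.854 -> Y = 2.854 ✓
All samples match this transformation.

(b) S - 2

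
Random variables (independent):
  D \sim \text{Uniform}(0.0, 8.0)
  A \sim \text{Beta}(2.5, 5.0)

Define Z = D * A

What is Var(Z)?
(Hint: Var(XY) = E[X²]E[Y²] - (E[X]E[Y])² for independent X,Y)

Var(XY) = E[X²]E[Y²] - (E[X]E[Y])²
E[D] = 4, Var(D) = 5.3333333
E[A] = 0.33333333, Var(A) = 0.026143791
E[D²] = 5.3333333 + 4² = 21.333333
E[A²] = 0.026143791 + 0.33333333² = 0.1372549
Var(Z) = 21.333333*0.1372549 - (4*0.33333333)²
= 2.9281046 - 1.7777778 = 1.1503268

1.1503268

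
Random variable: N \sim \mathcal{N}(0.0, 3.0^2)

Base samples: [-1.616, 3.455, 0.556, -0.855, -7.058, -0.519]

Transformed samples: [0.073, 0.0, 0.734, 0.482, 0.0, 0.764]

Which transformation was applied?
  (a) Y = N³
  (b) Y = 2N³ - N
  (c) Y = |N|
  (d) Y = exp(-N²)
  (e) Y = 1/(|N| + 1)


Checking option (d) Y = exp(-N²):
  N = -1.616 -> Y = 0.073 ✓
  N = 3.455 -> Y = 0.0 ✓
  N = 0.556 -> Y = 0.734 ✓
All samples match this transformation.

(d) exp(-N²)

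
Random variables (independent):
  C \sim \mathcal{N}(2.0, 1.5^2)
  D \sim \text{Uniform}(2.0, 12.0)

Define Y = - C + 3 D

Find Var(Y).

For independent RVs: Var(aX + bY) = a²Var(X) + b²Var(Y)
Var(C) = 2.25
Var(D) = 8.3333333
Var(Y) = (-1)²*2.25 + 3²*8.3333333
= 1*2.25 + 9*8.3333333 = 77.25

77.25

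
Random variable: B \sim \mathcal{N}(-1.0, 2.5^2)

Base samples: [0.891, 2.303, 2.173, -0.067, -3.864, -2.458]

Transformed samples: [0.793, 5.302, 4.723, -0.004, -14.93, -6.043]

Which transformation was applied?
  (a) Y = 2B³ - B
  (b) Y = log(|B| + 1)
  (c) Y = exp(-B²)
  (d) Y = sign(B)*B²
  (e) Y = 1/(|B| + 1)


Checking option (d) Y = sign(B)*B²:
  B = 0.891 -> Y = 0.793 ✓
  B = 2.303 -> Y = 5.302 ✓
  B = 2.173 -> Y = 4.723 ✓
All samples match this transformation.

(d) sign(B)*B²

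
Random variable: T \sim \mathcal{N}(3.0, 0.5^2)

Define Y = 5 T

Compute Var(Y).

For Y = aT + b: Var(Y) = a² * Var(T)
Var(T) = 0.5^2 = 0.25
Var(Y) = 5² * 0.25 = 25 * 0.25 = 6.25

6.25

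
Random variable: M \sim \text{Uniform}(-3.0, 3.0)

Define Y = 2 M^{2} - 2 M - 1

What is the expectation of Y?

E[Y] = 2*E[M²] - 2*E[M] - 1
E[M] = 0
E[M²] = Var(M) + (E[M])² = 3 + 0 = 3
E[Y] = 2*3 - 2*0 - 1 = 5

5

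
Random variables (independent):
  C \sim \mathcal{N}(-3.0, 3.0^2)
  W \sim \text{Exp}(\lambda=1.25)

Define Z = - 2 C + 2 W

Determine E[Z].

E[Z] = -2*E[C] + 2*E[W]
E[C] = -3
E[W] = 0.8
E[Z] = -2*(-3) + 2*0.8 = 7.6

7.6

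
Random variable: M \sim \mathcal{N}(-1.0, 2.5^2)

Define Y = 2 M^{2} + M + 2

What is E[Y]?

E[Y] = 2*E[M²] + 1*E[M] + 2
E[M] = -1
E[M²] = Var(M) + (E[M])² = 6.25 + 1 = 7.25
E[Y] = 2*7.25 + 1*(-1) + 2 = 15.5

15.5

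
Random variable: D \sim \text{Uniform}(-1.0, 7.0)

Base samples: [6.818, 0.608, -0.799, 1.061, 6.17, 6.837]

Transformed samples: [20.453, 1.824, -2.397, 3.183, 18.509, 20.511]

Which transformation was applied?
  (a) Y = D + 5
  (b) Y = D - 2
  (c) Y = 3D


Checking option (c) Y = 3D:
  D = 6.818 -> Y = 20.453 ✓
  D = 0.608 -> Y = 1.824 ✓
  D = -0.799 -> Y = -2.397 ✓
All samples match this transformation.

(c) 3D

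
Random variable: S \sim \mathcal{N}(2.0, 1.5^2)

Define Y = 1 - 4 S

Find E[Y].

For Y = -4S + 1:
E[Y] = -4 * E[S] + 1
E[S] = 2.0 = 2
E[Y] = -4 * 2 + 1 = -7

-7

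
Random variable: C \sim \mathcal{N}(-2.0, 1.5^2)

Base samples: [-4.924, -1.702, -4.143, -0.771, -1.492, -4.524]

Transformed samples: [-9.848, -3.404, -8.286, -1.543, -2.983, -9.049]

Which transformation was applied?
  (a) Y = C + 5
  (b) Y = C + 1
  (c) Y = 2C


Checking option (c) Y = 2C:
  C = -4.924 -> Y = -9.848 ✓
  C = -1.702 -> Y = -3.404 ✓
  C = -4.143 -> Y = -8.286 ✓
All samples match this transformation.

(c) 2C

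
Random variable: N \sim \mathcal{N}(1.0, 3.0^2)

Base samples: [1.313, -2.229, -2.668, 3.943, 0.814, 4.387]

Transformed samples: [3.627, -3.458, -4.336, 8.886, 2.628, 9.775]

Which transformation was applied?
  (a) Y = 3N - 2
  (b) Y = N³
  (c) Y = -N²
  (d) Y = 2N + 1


Checking option (d) Y = 2N + 1:
  N = 1.313 -> Y = 3.627 ✓
  N = -2.229 -> Y = -3.458 ✓
  N = -2.668 -> Y = -4.336 ✓
All samples match this transformation.

(d) 2N + 1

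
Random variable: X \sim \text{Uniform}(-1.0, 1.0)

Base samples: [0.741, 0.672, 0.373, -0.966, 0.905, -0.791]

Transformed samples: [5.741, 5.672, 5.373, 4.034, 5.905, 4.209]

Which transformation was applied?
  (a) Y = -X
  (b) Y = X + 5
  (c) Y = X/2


Checking option (b) Y = X + 5:
  X = 0.741 -> Y = 5.741 ✓
  X = 0.672 -> Y = 5.672 ✓
  X = 0.373 -> Y = 5.373 ✓
All samples match this transformation.

(b) X + 5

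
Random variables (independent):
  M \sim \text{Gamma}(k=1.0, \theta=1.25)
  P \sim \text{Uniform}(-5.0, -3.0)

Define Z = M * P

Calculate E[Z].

For independent RVs: E[XY] = E[X]*E[Y]
E[M] = 1.25
E[P] = -4
E[Z] = 1.25 * (-4) = -5

-5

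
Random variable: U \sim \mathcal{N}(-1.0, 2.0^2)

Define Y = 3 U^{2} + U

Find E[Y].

E[Y] = 3*E[U²] + 1*E[U]
E[U] = -1
E[U²] = Var(U) + (E[U])² = 4 + 1 = 5
E[Y] = 3*5 + 1*(-1) = 14

14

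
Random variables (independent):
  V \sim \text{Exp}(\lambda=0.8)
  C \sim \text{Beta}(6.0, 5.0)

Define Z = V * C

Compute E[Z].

For independent RVs: E[XY] = E[X]*E[Y]
E[V] = 1.25
E[C] = 0.54545455
E[Z] = 1.25 * 0.54545455 = 0.68181818

0.68181818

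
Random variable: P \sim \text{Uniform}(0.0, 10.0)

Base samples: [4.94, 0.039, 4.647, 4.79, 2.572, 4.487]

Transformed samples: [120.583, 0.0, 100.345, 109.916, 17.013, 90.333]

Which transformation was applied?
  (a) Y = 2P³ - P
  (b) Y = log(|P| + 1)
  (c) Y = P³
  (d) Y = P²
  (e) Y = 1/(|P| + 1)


Checking option (c) Y = P³:
  P = 4.94 -> Y = 120.583 ✓
  P = 0.039 -> Y = 0.0 ✓
  P = 4.647 -> Y = 100.345 ✓
All samples match this transformation.

(c) P³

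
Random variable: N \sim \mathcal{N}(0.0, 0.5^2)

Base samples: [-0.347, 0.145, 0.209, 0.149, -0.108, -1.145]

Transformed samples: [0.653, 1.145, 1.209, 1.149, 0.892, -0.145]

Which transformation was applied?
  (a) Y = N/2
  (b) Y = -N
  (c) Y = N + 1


Checking option (c) Y = N + 1:
  N = -0.347 -> Y = 0.653 ✓
  N = 0.145 -> Y = 1.145 ✓
  N = 0.209 -> Y = 1.209 ✓
All samples match this transformation.

(c) N + 1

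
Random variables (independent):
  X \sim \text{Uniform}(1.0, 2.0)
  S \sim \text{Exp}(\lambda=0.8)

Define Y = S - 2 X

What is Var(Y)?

For independent RVs: Var(aX + bY) = a²Var(X) + b²Var(Y)
Var(X) = 0.083333333
Var(S) = 1.5625
Var(Y) = (-2)²*0.083333333 + 1²*1.5625
= 4*0.083333333 + 1*1.5625 = 1.8958333

1.8958333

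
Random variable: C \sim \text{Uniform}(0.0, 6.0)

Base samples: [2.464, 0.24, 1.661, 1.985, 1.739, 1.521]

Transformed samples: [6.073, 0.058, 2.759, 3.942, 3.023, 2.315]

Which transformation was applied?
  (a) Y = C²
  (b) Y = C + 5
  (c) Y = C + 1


Checking option (a) Y = C²:
  C = 2.464 -> Y = 6.073 ✓
  C = 0.24 -> Y = 0.058 ✓
  C = 1.661 -> Y = 2.759 ✓
All samples match this transformation.

(a) C²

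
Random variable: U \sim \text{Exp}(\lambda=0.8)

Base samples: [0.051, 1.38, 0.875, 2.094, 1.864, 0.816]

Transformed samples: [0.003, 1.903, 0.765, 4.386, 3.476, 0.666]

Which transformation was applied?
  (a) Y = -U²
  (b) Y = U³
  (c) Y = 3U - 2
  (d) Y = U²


Checking option (d) Y = U²:
  U = 0.051 -> Y = 0.003 ✓
  U = 1.38 -> Y = 1.903 ✓
  U = 0.875 -> Y = 0.765 ✓
All samples match this transformation.

(d) U²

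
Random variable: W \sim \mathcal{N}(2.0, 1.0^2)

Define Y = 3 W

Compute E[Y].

For Y = 3W:
E[Y] = 3 * E[W]
E[W] = 2.0 = 2
E[Y] = 3 * 2 = 6

6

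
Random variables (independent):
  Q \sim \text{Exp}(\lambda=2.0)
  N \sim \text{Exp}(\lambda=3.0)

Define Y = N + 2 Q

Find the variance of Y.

For independent RVs: Var(aX + bY) = a²Var(X) + b²Var(Y)
Var(Q) = 0.25
Var(N) = 0.11111111
Var(Y) = 2²*0.25 + 1²*0.11111111
= 4*0.25 + 1*0.11111111 = 1.1111111

1.1111111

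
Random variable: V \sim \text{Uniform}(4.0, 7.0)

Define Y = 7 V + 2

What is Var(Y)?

For Y = aV + b: Var(Y) = a² * Var(V)
Var(V) = (7 - 4)^2/12 = 0.75
Var(Y) = 7² * 0.75 = 49 * 0.75 = 36.75

36.75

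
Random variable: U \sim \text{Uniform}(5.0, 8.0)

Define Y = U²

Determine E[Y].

Using E[X²] = Var(X) + (E[X])²:
E[U] = 6.5
Var(U) = (8 - 5)^2/12 = 0.75
E[U²] = 0.75 + 6.5² = 0.75 + 42.25 = 43

43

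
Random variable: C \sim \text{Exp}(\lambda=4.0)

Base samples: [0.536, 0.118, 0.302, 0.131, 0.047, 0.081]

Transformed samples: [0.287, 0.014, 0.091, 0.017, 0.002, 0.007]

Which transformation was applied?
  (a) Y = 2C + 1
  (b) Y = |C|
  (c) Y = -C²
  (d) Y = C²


Checking option (d) Y = C²:
  C = 0.536 -> Y = 0.287 ✓
  C = 0.118 -> Y = 0.014 ✓
  C = 0.302 -> Y = 0.091 ✓
All samples match this transformation.

(d) C²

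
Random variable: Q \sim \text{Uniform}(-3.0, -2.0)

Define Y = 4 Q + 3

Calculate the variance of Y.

For Y = aQ + b: Var(Y) = a² * Var(Q)
Var(Q) = (-2 + 3)^2/12 = 0.083333333
Var(Y) = 4² * 0.083333333 = 16 * 0.083333333 = 1.3333333

1.3333333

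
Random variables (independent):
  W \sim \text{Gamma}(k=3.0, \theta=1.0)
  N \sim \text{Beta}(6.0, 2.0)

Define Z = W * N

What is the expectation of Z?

For independent RVs: E[XY] = E[X]*E[Y]
E[W] = 3
E[N] = 0.75
E[Z] = 3 * 0.75 = 2.25

2.25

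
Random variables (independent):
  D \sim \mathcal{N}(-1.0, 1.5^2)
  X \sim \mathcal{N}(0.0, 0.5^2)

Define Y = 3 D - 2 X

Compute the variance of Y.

For independent RVs: Var(aX + bY) = a²Var(X) + b²Var(Y)
Var(D) = 2.25
Var(X) = 0.25
Var(Y) = 3²*2.25 + (-2)²*0.25
= 9*2.25 + 4*0.25 = 21.25

21.25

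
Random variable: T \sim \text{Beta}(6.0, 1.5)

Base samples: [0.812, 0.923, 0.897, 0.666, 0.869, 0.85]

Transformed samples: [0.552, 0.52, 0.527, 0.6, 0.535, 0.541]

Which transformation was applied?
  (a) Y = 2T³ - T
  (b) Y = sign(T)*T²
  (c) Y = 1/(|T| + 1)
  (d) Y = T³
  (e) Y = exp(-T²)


Checking option (c) Y = 1/(|T| + 1):
  T = 0.812 -> Y = 0.552 ✓
  T = 0.923 -> Y = 0.52 ✓
  T = 0.897 -> Y = 0.527 ✓
All samples match this transformation.

(c) 1/(|T| + 1)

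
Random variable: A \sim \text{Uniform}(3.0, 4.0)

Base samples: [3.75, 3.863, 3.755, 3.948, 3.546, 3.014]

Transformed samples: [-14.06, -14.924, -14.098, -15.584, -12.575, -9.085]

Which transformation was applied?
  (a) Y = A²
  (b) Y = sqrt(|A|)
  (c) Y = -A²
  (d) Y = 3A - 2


Checking option (c) Y = -A²:
  A = 3.75 -> Y = -14.06 ✓
  A = 3.863 -> Y = -14.924 ✓
  A = 3.755 -> Y = -14.098 ✓
All samples match this transformation.

(c) -A²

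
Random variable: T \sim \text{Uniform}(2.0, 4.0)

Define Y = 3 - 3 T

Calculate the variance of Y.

For Y = aT + b: Var(Y) = a² * Var(T)
Var(T) = (4 - 2)^2/12 = 0.33333333
Var(Y) = (-3)² * 0.33333333 = 9 * 0.33333333 = 3

3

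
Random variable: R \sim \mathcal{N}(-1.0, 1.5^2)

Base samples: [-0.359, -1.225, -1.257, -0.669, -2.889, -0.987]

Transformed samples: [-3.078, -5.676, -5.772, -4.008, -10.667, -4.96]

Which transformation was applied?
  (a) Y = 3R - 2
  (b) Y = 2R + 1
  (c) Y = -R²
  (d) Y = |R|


Checking option (a) Y = 3R - 2:
  R = -0.359 -> Y = -3.078 ✓
  R = -1.225 -> Y = -5.676 ✓
  R = -1.257 -> Y = -5.772 ✓
All samples match this transformation.

(a) 3R - 2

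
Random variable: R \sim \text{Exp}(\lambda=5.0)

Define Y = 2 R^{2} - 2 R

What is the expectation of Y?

E[Y] = 2*E[R²] - 2*E[R]
E[R] = 0.2
E[R²] = Var(R) + (E[R])² = 0.04 + 0.04 = 0.08
E[Y] = 2*0.08 - 2*0.2 = -0.24

-0.24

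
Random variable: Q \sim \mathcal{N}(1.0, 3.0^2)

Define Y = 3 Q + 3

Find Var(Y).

For Y = aQ + b: Var(Y) = a² * Var(Q)
Var(Q) = 3.0^2 = 9
Var(Y) = 3² * 9 = 9 * 9 = 81

81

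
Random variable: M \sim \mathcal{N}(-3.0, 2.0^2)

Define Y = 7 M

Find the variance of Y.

For Y = aM + b: Var(Y) = a² * Var(M)
Var(M) = 2.0^2 = 4
Var(Y) = 7² * 4 = 49 * 4 = 196

196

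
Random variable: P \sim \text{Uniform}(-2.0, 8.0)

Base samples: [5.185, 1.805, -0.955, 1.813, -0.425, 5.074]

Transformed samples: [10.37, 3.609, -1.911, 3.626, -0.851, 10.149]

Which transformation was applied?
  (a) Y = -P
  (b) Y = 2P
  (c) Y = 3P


Checking option (b) Y = 2P:
  P = 5.185 -> Y = 10.37 ✓
  P = 1.805 -> Y = 3.609 ✓
  P = -0.955 -> Y = -1.911 ✓
All samples match this transformation.

(b) 2P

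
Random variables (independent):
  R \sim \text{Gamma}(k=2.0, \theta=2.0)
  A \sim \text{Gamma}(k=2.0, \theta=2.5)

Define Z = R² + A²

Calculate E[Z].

E[Z] = E[R²] + E[A²]
E[R²] = Var(R) + E[R]² = 8 + 16 = 24
E[A²] = Var(A) + E[A]² = 12.5 + 25 = 37.5
E[Z] = 24 + 37.5 = 61.5

61.5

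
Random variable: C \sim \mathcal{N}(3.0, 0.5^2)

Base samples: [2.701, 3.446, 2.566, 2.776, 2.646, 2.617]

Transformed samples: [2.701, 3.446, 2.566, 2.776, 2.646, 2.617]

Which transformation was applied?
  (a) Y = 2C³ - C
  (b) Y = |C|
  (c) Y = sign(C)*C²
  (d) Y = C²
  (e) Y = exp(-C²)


Checking option (b) Y = |C|:
  C = 2.701 -> Y = 2.701 ✓
  C = 3.446 -> Y = 3.446 ✓
  C = 2.566 -> Y = 2.566 ✓
All samples match this transformation.

(b) |C|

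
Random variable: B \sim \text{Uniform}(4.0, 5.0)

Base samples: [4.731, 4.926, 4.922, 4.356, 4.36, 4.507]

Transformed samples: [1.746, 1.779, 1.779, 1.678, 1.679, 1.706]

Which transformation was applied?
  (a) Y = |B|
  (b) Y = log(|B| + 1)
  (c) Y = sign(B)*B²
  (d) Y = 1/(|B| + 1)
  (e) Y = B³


Checking option (b) Y = log(|B| + 1):
  B = 4.731 -> Y = 1.746 ✓
  B = 4.926 -> Y = 1.779 ✓
  B = 4.922 -> Y = 1.779 ✓
All samples match this transformation.

(b) log(|B| + 1)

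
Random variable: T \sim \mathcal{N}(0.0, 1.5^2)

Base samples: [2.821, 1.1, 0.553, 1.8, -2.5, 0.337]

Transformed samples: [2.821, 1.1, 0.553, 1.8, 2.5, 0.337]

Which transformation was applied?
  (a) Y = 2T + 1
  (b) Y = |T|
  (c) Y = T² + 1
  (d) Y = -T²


Checking option (b) Y = |T|:
  T = 2.821 -> Y = 2.821 ✓
  T = 1.1 -> Y = 1.1 ✓
  T = 0.553 -> Y = 0.553 ✓
All samples match this transformation.

(b) |T|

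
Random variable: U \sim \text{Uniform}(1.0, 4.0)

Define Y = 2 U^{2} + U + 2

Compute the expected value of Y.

E[Y] = 2*E[U²] + 1*E[U] + 2
E[U] = 2.5
E[U²] = Var(U) + (E[U])² = 0.75 + 6.25 = 7
E[Y] = 2*7 + 1*2.5 + 2 = 18.5

18.5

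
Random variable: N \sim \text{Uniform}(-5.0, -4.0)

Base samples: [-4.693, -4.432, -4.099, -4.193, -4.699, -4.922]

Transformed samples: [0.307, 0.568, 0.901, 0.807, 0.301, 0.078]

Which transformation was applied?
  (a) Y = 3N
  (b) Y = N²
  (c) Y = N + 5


Checking option (c) Y = N + 5:
  N = -4.693 -> Y = 0.307 ✓
  N = -4.432 -> Y = 0.568 ✓
  N = -4.099 -> Y = 0.901 ✓
All samples match this transformation.

(c) N + 5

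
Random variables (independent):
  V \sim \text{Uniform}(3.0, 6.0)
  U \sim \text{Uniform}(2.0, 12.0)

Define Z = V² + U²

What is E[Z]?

E[Z] = E[V²] + E[U²]
E[V²] = Var(V) + E[V]² = 0.75 + 20.25 = 21
E[U²] = Var(U) + E[U]² = 8.3333333 + 49 = 57.333333
E[Z] = 21 + 57.333333 = 78.333333

78.333333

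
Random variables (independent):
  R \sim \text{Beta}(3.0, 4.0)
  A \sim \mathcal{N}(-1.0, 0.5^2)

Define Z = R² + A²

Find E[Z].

E[Z] = E[R²] + E[A²]
E[R²] = Var(R) + E[R]² = 0.030612245 + 0.18367347 = 0.21428571
E[A²] = Var(A) + E[A]² = 0.25 + 1 = 1.25
E[Z] = 0.21428571 + 1.25 = 1.4642857

1.4642857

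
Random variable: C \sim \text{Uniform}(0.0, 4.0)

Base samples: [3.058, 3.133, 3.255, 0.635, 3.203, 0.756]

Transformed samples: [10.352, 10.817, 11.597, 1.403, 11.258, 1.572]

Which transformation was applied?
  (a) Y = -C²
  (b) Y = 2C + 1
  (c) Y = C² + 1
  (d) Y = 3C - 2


Checking option (c) Y = C² + 1:
  C = 3.058 -> Y = 10.352 ✓
  C = 3.133 -> Y = 10.817 ✓
  C = 3.255 -> Y = 11.597 ✓
All samples match this transformation.

(c) C² + 1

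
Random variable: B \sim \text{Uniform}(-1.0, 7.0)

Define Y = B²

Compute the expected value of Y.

E[B²] = Var(B) + (E[B])² = 5.3333333 + 9 = 14.333333

14.333333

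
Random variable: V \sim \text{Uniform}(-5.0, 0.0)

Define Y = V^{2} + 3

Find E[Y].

E[Y] = 1*E[V²] + 3
E[V] = -2.5
E[V²] = Var(V) + (E[V])² = 2.0833333 + 6.25 = 8.3333333
E[Y] = 1*8.3333333 + 3 = 11.333333

11.333333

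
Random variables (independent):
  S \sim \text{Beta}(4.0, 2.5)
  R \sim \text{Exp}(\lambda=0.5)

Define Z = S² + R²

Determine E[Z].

E[Z] = E[S²] + E[R²]
E[S²] = Var(S) + E[S]² = 0.031558185 + 0.37869822 = 0.41025641
E[R²] = Var(R) + E[R]² = 4 + 4 = 8
E[Z] = 0.41025641 + 8 = 8.4102564

8.4102564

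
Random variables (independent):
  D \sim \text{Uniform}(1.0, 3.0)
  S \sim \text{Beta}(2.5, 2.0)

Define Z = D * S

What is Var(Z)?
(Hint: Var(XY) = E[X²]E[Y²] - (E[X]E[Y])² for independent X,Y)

Var(XY) = E[X²]E[Y²] - (E[X]E[Y])²
E[D] = 2, Var(D) = 0.33333333
E[S] = 0.55555556, Var(S) = 0.044893378
E[D²] = 0.33333333 + 2² = 4.3333333
E[S²] = 0.044893378 + 0.55555556² = 0.35353535
Var(Z) = 4.3333333*0.35353535 - (2*0.55555556)²
= 1.5319865 - 1.2345679 = 0.29741863

0.29741863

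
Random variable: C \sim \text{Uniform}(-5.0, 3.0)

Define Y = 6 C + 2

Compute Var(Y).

For Y = aC + b: Var(Y) = a² * Var(C)
Var(C) = (3 + 5)^2/12 = 5.3333333
Var(Y) = 6² * 5.3333333 = 36 * 5.3333333 = 192

192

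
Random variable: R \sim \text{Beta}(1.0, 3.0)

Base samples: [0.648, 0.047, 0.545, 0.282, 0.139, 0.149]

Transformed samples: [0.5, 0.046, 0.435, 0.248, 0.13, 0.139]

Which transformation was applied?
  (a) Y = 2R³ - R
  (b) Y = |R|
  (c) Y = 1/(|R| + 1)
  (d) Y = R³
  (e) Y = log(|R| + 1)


Checking option (e) Y = log(|R| + 1):
  R = 0.648 -> Y = 0.5 ✓
  R = 0.047 -> Y = 0.046 ✓
  R = 0.545 -> Y = 0.435 ✓
All samples match this transformation.

(e) log(|R| + 1)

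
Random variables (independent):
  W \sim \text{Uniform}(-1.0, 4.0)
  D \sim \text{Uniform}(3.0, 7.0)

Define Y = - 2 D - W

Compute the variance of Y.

For independent RVs: Var(aX + bY) = a²Var(X) + b²Var(Y)
Var(W) = 2.0833333
Var(D) = 1.3333333
Var(Y) = (-1)²*2.0833333 + (-2)²*1.3333333
= 1*2.0833333 + 4*1.3333333 = 7.4166667

7.4166667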